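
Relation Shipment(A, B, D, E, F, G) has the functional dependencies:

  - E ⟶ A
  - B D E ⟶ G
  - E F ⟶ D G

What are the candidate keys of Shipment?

Attributes B, E, F never appear on any right-hand side, so every candidate key must contain {B, E, F}.
{B, E, F}⁺ = {A, B, D, E, F, G}, which is all of the schema, so {B, E, F} is the only candidate key.

{B, E, F}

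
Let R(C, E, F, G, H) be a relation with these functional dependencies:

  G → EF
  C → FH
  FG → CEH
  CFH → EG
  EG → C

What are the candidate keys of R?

{C}⁺: C→FH adds F, H; CFH→EG adds E, G → {C, E, F, G, H}.
{G}⁺: G→EF adds E, F; FG→CEH adds C, H → {C, E, F, G, H}.

C; G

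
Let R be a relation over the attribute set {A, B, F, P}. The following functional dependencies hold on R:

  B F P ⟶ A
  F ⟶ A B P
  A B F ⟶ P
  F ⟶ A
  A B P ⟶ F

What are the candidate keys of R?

{F}; {A, B, P}

{F}⁺: F→ABP adds A, B, P → {A, B, F, P}.
{A, B, P}⁺: ABP→F adds F → {A, B, F, P}. Minimal: {B, P}⁺ = {B, P}; {A, P}⁺ = {A, P}; {A, B}⁺ = {A, B} — none reach the full schema.
Any other superkey contains one of these as a subset, so there are no further candidate keys.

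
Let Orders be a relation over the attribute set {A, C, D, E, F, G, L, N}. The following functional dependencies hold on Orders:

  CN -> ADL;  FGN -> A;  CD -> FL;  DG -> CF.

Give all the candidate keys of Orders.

(C, E, G, N), (D, E, G, N)

Attributes E, G, N never appear on any right-hand side, so every candidate key must contain {E, G, N}.
{E, G, N}⁺ = {E, G, N}, which is not all of the schema, so we must add further attributes.
{C, E, G, N}⁺: CN→ADL adds A, D, L; CD→FL adds F → {A, C, D, E, F, G, L, N}. Minimal: {E, G, N}⁺ = {E, G, N}; {C, G, N}⁺ = {A, C, D, F, G, L, N}; {C, E, N}⁺ = {A, C, D, E, F, L, N}; … — none reach the full schema.
{D, E, G, N}⁺: DG→CF adds C, F; CN→ADL adds A, L → {A, C, D, E, F, G, L, N}. Minimal: {E, G, N}⁺ = {E, G, N}; {D, G, N}⁺ = {A, C, D, F, G, L, N}; {D, E, N}⁺ = {D, E, N}; … — none reach the full schema.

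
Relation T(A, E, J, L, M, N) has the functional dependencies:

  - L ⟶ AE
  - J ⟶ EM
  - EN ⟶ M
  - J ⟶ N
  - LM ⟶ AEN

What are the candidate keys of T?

{J, L}

Attributes J, L never appear on any right-hand side, so every candidate key must contain {J, L}.
{J, L}⁺ = {A, E, J, L, M, N}, which is all of the schema, so {J, L} is the only candidate key.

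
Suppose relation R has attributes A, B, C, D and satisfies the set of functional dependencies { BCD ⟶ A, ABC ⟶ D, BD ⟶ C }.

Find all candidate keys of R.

BD; ABC

Attribute B never appears on the right-hand side of any dependency, so B must belong to every candidate key.
{B}⁺ = {B}, which is not all of the schema, so we must add further attributes.
{B, D}⁺: BD→C adds C; BCD→A adds A → {A, B, C, D}. Minimal: {D}⁺ = {D}; {B}⁺ = {B} — none reach the full schema.
{A, B, C}⁺: ABC→D adds D → {A, B, C, D}. Minimal: {B, C}⁺ = {B, C}; {A, C}⁺ = {A, C}; {A, B}⁺ = {A, B} — none reach the full schema.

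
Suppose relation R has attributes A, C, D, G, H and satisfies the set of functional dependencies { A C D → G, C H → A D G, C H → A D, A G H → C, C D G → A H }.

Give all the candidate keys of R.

{C, H}⁺: CH→ADG adds A, D, G → {A, C, D, G, H}. Minimal: {H}⁺ = {H}; {C}⁺ = {C} — none reach the full schema.
{A, C, D}⁺: ACD→G adds G; CDG→AH adds H → {A, C, D, G, H}. Minimal: {C, D}⁺ = {C, D}; {A, D}⁺ = {A, D}; {A, C}⁺ = {A, C} — none reach the full schema.
{A, G, H}⁺: AGH→C adds C; CH→ADG adds D → {A, C, D, G, H}. Minimal: {G, H}⁺ = {G, H}; {A, H}⁺ = {A, H}; {A, G}⁺ = {A, G} — none reach the full schema.
{C, D, G}⁺: CDG→AH adds A, H → {A, C, D, G, H}. Minimal: {D, G}⁺ = {D, G}; {C, G}⁺ = {C, G}; {C, D}⁺ = {C, D} — none reach the full schema.

CH; ACD; AGH; CDG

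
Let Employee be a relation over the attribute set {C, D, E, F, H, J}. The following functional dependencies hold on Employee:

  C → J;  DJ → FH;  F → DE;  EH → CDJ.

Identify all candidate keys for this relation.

{C, D}⁺: C→J adds J; DJ→FH adds F, H; F→DE adds E → {C, D, E, F, H, J}.
{C, F}⁺: C→J adds J; F→DE adds D, E; DJ→FH adds H → {C, D, E, F, H, J}.
{D, J}⁺: DJ→FH adds F, H; F→DE adds E; EH→CDJ adds C → {C, D, E, F, H, J}.
{E, H}⁺: EH→CDJ adds C, D, J; DJ→FH adds F → {C, D, E, F, H, J}.
{F, H}⁺: F→DE adds D, E; EH→CDJ adds C, J → {C, D, E, F, H, J}.
{F, J}⁺: F→DE adds D, E; DJ→FH adds H; EH→CDJ adds C → {C, D, E, F, H, J}.

(C, D); (C, F); (D, J); (E, H); (F, H); (F, J)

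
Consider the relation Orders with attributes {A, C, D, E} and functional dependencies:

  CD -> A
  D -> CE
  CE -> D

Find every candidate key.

{D}⁺: D→CE adds C, E; CD→A adds A → {A, C, D, E}.
{C, E}⁺: CE→D adds D; CD→A adds A → {A, C, D, E}.

{D}, {C, E}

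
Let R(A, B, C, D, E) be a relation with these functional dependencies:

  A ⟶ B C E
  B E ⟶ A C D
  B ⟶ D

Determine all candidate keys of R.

{A}⁺: A→BCE adds B, C, E; BE→ACD adds D → {A, B, C, D, E}.
{B, E}⁺: BE→ACD adds A, C, D → {A, B, C, D, E}. Minimal: {E}⁺ = {E}; {B}⁺ = {B, D} — none reach the full schema.
Any other superkey contains one of these as a subset, so there are no further candidate keys.

{A}, {B, E}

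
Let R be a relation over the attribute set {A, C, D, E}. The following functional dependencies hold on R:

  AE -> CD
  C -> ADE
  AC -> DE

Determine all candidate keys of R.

{C}⁺: C→ADE adds A, D, E → {A, C, D, E}.
{A, E}⁺: AE→CD adds C, D → {A, C, D, E}. Minimal: {E}⁺ = {E}; {A}⁺ = {A} — none reach the full schema.

(C), (A, E)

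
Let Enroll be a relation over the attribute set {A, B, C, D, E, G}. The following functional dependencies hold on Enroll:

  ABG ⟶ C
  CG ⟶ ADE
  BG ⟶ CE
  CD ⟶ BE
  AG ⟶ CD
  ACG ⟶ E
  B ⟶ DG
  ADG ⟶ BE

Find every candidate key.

{B}⁺: B→DG adds D, G; BG→CE adds C, E; CG→ADE adds A → {A, B, C, D, E, G}.
{A, G}⁺: AG→CD adds C, D; ACG→E adds E; ADG→BE adds B → {A, B, C, D, E, G}. Minimal: {G}⁺ = {G}; {A}⁺ = {A} — none reach the full schema.
{C, D}⁺: CD→BE adds B, E; B→DG adds G; CG→ADE adds A → {A, B, C, D, E, G}. Minimal: {D}⁺ = {D}; {C}⁺ = {C} — none reach the full schema.
{C, G}⁺: CG→ADE adds A, D, E; CD→BE adds B → {A, B, C, D, E, G}. Minimal: {G}⁺ = {G}; {C}⁺ = {C} — none reach the full schema.
Any other superkey contains one of these as a subset, so there are no further candidate keys.

{B}, {A, G}, {C, D}, {C, G}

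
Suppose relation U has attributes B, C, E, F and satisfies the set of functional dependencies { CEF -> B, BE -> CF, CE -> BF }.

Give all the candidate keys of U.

Attribute E never appears on the right-hand side of any dependency, so E must belong to every candidate key.
{E}⁺ = {E}, which is not all of the schema, so we must add further attributes.
{B, E}⁺: BE→CF adds C, F → {B, C, E, F}.
{C, E}⁺: CE→BF adds B, F → {B, C, E, F}.
Any other superkey contains one of these as a subset, so there are no further candidate keys.

{B, E}, {C, E}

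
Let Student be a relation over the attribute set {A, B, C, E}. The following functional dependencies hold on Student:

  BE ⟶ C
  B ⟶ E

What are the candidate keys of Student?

Attributes A, B never appear on any right-hand side, so every candidate key must contain {A, B}.
{A, B}⁺ = {A, B, C, E}, which is all of the schema, so {A, B} is the only candidate key.

AB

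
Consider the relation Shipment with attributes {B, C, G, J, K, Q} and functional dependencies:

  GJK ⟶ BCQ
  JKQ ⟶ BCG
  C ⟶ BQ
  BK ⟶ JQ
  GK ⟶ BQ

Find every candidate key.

{B, K}; {C, K}; {G, K}; {J, K, Q}

Attribute K never appears on the right-hand side of any dependency, so K must belong to every candidate key.
{K}⁺ = {K}, which is not all of the schema, so we must add further attributes.
{B, K}⁺: BK→JQ adds J, Q; JKQ→BCG adds C, G → {B, C, G, J, K, Q}.
{C, K}⁺: C→BQ adds B, Q; BK→JQ adds J; JKQ→BCG adds G → {B, C, G, J, K, Q}.
{G, K}⁺: GK→BQ adds B, Q; BK→JQ adds J; GJK→BCQ adds C → {B, C, G, J, K, Q}.
{J, K, Q}⁺: JKQ→BCG adds B, C, G → {B, C, G, J, K, Q}.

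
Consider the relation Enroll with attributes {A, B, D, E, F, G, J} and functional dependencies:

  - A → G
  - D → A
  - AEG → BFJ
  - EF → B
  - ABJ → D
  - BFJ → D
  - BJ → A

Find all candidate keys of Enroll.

{A, E}, {D, E}, {B, E, J}, {E, F, J}

Attribute E never appears on the right-hand side of any dependency, so E must belong to every candidate key.
{E}⁺ = {E}, which is not all of the schema, so we must add further attributes.
{A, E}⁺: A→G adds G; AEG→BFJ adds B, F, J; ABJ→D adds D → {A, B, D, E, F, G, J}. Minimal: {E}⁺ = {E}; {A}⁺ = {A, G} — none reach the full schema.
{D, E}⁺: D→A adds A; A→G adds G; AEG→BFJ adds B, F, J → {A, B, D, E, F, G, J}. Minimal: {E}⁺ = {E}; {D}⁺ = {A, D, G} — none reach the full schema.
{B, E, J}⁺: BJ→A adds A; A→G adds G; AEG→BFJ adds F; ABJ→D adds D → {A, B, D, E, F, G, J}. Minimal: {E, J}⁺ = {E, J}; {B, J}⁺ = {A, B, D, G, J}; {B, E}⁺ = {B, E} — none reach the full schema.
{E, F, J}⁺: EF→B adds B; BFJ→D adds D; BJ→A adds A; A→G adds G → {A, B, D, E, F, G, J}. Minimal: {F, J}⁺ = {F, J}; {E, J}⁺ = {E, J}; {E, F}⁺ = {B, E, F} — none reach the full schema.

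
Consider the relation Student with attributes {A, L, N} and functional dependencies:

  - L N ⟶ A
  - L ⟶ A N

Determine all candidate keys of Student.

{L}

Attribute L never appears on the right-hand side of any dependency, so L must belong to every candidate key.
{L}⁺ = {A, L, N}, which is all of the schema, so {L} is the only candidate key.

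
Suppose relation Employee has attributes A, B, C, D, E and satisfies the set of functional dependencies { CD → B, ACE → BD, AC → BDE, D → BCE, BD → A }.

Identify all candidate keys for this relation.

{D}⁺: D→BCE adds B, C, E; BD→A adds A → {A, B, C, D, E}.
{A, C}⁺: AC→BDE adds B, D, E → {A, B, C, D, E}. Minimal: {C}⁺ = {C}; {A}⁺ = {A} — none reach the full schema.
Any other superkey contains one of these as a subset, so there are no further candidate keys.

{D}, {A, C}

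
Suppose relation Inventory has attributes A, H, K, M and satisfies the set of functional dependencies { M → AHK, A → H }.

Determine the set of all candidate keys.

{M}

{M}⁺: M→AHK adds A, H, K → {A, H, K, M}.
No other minimal superkey exists.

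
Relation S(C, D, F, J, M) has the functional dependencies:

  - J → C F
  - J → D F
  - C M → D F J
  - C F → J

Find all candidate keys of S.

{C, M}⁺: CM→DFJ adds D, F, J → {C, D, F, J, M}. Minimal: {M}⁺ = {M}; {C}⁺ = {C} — none reach the full schema.
{J, M}⁺: J→CF adds C, F; J→DF adds D → {C, D, F, J, M}. Minimal: {M}⁺ = {M}; {J}⁺ = {C, D, F, J} — none reach the full schema.
Any other superkey contains one of these as a subset, so there are no further candidate keys.

{C, M}; {J, M}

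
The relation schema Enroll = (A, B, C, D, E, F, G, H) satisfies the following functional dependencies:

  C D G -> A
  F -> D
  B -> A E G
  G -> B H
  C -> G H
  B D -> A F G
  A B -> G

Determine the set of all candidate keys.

(C, D), (C, F)

{C, D}⁺: C→GH adds G, H; CDG→A adds A; G→BH adds B; BD→AFG adds F; B→AEG adds E → {A, B, C, D, E, F, G, H}. Minimal: {D}⁺ = {D}; {C}⁺ = {A, B, C, E, G, H} — none reach the full schema.
{C, F}⁺: F→D adds D; C→GH adds G, H; CDG→A adds A; G→BH adds B; B→AEG adds E → {A, B, C, D, E, F, G, H}. Minimal: {F}⁺ = {D, F}; {C}⁺ = {A, B, C, E, G, H} — none reach the full schema.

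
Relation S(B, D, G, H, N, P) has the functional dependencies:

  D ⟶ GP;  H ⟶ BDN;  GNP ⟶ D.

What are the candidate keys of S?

(H)

Attribute H never appears on the right-hand side of any dependency, so H must belong to every candidate key.
{H}⁺ = {B, D, G, H, N, P}, which is all of the schema, so {H} is the only candidate key.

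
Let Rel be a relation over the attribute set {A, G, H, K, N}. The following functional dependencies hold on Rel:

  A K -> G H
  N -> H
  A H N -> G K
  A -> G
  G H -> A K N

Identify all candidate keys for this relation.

{A, H}⁺: A→G adds G; GH→AKN adds K, N → {A, G, H, K, N}. Minimal: {H}⁺ = {H}; {A}⁺ = {A, G} — none reach the full schema.
{A, K}⁺: AK→GH adds G, H; GH→AKN adds N → {A, G, H, K, N}. Minimal: {K}⁺ = {K}; {A}⁺ = {A, G} — none reach the full schema.
{A, N}⁺: N→H adds H; AHN→GK adds G, K → {A, G, H, K, N}. Minimal: {N}⁺ = {H, N}; {A}⁺ = {A, G} — none reach the full schema.
{G, H}⁺: GH→AKN adds A, K, N → {A, G, H, K, N}. Minimal: {H}⁺ = {H}; {G}⁺ = {G} — none reach the full schema.
{G, N}⁺: N→H adds H; GH→AKN adds A, K → {A, G, H, K, N}. Minimal: {N}⁺ = {H, N}; {G}⁺ = {G} — none reach the full schema.

{A, H}; {A, K}; {A, N}; {G, H}; {G, N}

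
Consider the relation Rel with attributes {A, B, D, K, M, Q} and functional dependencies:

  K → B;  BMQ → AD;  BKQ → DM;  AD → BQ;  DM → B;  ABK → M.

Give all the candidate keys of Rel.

KQ; ADK

Attribute K never appears on the right-hand side of any dependency, so K must belong to every candidate key.
{K}⁺ = {B, K}, which is not all of the schema, so we must add further attributes.
{K, Q}⁺: K→B adds B; BKQ→DM adds D, M; BMQ→AD adds A → {A, B, D, K, M, Q}. Minimal: {Q}⁺ = {Q}; {K}⁺ = {B, K} — none reach the full schema.
{A, D, K}⁺: K→B adds B; AD→BQ adds Q; ABK→M adds M → {A, B, D, K, M, Q}. Minimal: {D, K}⁺ = {B, D, K}; {A, K}⁺ = {A, B, K, M}; {A, D}⁺ = {A, B, D, Q} — none reach the full schema.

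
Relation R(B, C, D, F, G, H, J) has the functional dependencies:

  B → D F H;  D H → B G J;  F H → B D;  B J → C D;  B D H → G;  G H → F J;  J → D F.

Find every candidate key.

{B}⁺: B→DFH adds D, F, H; DH→BGJ adds G, J; BJ→CD adds C → {B, C, D, F, G, H, J}.
{D, H}⁺: DH→BGJ adds B, G, J; BJ→CD adds C; GH→FJ adds F → {B, C, D, F, G, H, J}.
{F, H}⁺: FH→BD adds B, D; BDH→G adds G; GH→FJ adds J; BJ→CD adds C → {B, C, D, F, G, H, J}.
{G, H}⁺: GH→FJ adds F, J; J→DF adds D; DH→BGJ adds B; BJ→CD adds C → {B, C, D, F, G, H, J}.
{H, J}⁺: J→DF adds D, F; DH→BGJ adds B, G; BJ→CD adds C → {B, C, D, F, G, H, J}.
Any other superkey contains one of these as a subset, so there are no further candidate keys.

{B}, {D, H}, {F, H}, {G, H}, {H, J}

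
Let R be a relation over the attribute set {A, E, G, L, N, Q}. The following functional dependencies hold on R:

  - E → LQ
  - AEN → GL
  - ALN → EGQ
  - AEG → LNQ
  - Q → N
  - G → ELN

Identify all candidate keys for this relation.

{A, E}, {A, G}, {A, L, N}, {A, L, Q}

Attribute A never appears on the right-hand side of any dependency, so A must belong to every candidate key.
{A}⁺ = {A}, which is not all of the schema, so we must add further attributes.
{A, E}⁺: E→LQ adds L, Q; Q→N adds N; AEN→GL adds G → {A, E, G, L, N, Q}. Minimal: {E}⁺ = {E, L, N, Q}; {A}⁺ = {A} — none reach the full schema.
{A, G}⁺: G→ELN adds E, L, N; E→LQ adds Q → {A, E, G, L, N, Q}. Minimal: {G}⁺ = {E, G, L, N, Q}; {A}⁺ = {A} — none reach the full schema.
{A, L, N}⁺: ALN→EGQ adds E, G, Q → {A, E, G, L, N, Q}. Minimal: {L, N}⁺ = {L, N}; {A, N}⁺ = {A, N}; {A, L}⁺ = {A, L} — none reach the full schema.
{A, L, Q}⁺: Q→N adds N; ALN→EGQ adds E, G → {A, E, G, L, N, Q}. Minimal: {L, Q}⁺ = {L, N, Q}; {A, Q}⁺ = {A, N, Q}; {A, L}⁺ = {A, L} — none reach the full schema.
Any other superkey contains one of these as a subset, so there are no further candidate keys.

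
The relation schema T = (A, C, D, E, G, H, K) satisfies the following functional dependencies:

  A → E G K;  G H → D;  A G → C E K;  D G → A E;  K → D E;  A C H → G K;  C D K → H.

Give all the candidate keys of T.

{A}, {D, G}, {G, H}, {G, K}

{A}⁺: A→EGK adds E, G, K; AG→CEK adds C; K→DE adds D; CDK→H adds H → {A, C, D, E, G, H, K}.
{D, G}⁺: DG→AE adds A, E; A→EGK adds K; AG→CEK adds C; CDK→H adds H → {A, C, D, E, G, H, K}. Minimal: {G}⁺ = {G}; {D}⁺ = {D} — none reach the full schema.
{G, H}⁺: GH→D adds D; DG→AE adds A, E; A→EGK adds K; AG→CEK adds C → {A, C, D, E, G, H, K}. Minimal: {H}⁺ = {H}; {G}⁺ = {G} — none reach the full schema.
{G, K}⁺: K→DE adds D, E; DG→AE adds A; AG→CEK adds C; CDK→H adds H → {A, C, D, E, G, H, K}. Minimal: {K}⁺ = {D, E, K}; {G}⁺ = {G} — none reach the full schema.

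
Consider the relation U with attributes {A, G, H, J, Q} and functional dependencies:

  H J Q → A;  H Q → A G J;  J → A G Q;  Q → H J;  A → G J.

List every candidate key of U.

{A}⁺: A→GJ adds G, J; J→AGQ adds Q; Q→HJ adds H → {A, G, H, J, Q}.
{J}⁺: J→AGQ adds A, G, Q; Q→HJ adds H → {A, G, H, J, Q}.
{Q}⁺: Q→HJ adds H, J; HJQ→A adds A; HQ→AGJ adds G → {A, G, H, J, Q}.

A, J, Q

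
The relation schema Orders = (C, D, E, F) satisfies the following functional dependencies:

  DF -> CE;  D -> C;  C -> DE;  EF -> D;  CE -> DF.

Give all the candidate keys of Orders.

{C}⁺: C→DE adds D, E; CE→DF adds F → {C, D, E, F}.
{D}⁺: D→C adds C; C→DE adds E; CE→DF adds F → {C, D, E, F}.
{E, F}⁺: EF→D adds D; DF→CE adds C → {C, D, E, F}. Minimal: {F}⁺ = {F}; {E}⁺ = {E} — none reach the full schema.
Any other superkey contains one of these as a subset, so there are no further candidate keys.

C, D, EF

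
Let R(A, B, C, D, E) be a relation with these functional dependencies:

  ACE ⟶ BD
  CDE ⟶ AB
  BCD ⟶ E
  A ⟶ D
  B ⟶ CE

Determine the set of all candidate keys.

{A, B}⁺: A→D adds D; B→CE adds C, E → {A, B, C, D, E}.
{B, D}⁺: B→CE adds C, E; CDE→AB adds A → {A, B, C, D, E}.
{A, C, E}⁺: ACE→BD adds B, D → {A, B, C, D, E}.
{C, D, E}⁺: CDE→AB adds A, B → {A, B, C, D, E}.
Any other superkey contains one of these as a subset, so there are no further candidate keys.

AB, BD, ACE, CDE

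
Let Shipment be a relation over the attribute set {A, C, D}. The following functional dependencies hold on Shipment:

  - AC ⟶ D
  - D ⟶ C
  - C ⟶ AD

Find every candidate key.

{C}⁺: C→AD adds A, D → {A, C, D}.
{D}⁺: D→C adds C; C→AD adds A → {A, C, D}.

{C}; {D}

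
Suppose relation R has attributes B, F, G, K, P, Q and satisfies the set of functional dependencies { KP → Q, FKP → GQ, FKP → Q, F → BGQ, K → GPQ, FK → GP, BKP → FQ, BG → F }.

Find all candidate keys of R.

Attribute K never appears on the right-hand side of any dependency, so K must belong to every candidate key.
{K}⁺ = {G, K, P, Q}, which is not all of the schema, so we must add further attributes.
{B, K}⁺: K→GPQ adds G, P, Q; BKP→FQ adds F → {B, F, G, K, P, Q}. Minimal: {K}⁺ = {G, K, P, Q}; {B}⁺ = {B} — none reach the full schema.
{F, K}⁺: F→BGQ adds B, G, Q; K→GPQ adds P → {B, F, G, K, P, Q}. Minimal: {K}⁺ = {G, K, P, Q}; {F}⁺ = {B, F, G, Q} — none reach the full schema.
Any other superkey contains one of these as a subset, so there are no further candidate keys.

(B, K), (F, K)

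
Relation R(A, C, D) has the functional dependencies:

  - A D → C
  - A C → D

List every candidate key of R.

{A, C}, {A, D}

Attribute A never appears on the right-hand side of any dependency, so A must belong to every candidate key.
{A}⁺ = {A}, which is not all of the schema, so we must add further attributes.
{A, C}⁺: AC→D adds D → {A, C, D}. Minimal: {C}⁺ = {C}; {A}⁺ = {A} — none reach the full schema.
{A, D}⁺: AD→C adds C → {A, C, D}. Minimal: {D}⁺ = {D}; {A}⁺ = {A} — none reach the full schema.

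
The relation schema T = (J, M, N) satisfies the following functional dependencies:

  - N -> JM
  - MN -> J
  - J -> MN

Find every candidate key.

(J); (N)

{J}⁺: J→MN adds M, N → {J, M, N}.
{N}⁺: N→JM adds J, M → {J, M, N}.
Any other superkey contains one of these as a subset, so there are no further candidate keys.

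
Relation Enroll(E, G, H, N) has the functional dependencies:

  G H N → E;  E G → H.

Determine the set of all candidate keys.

Attributes G, N never appear on any right-hand side, so every candidate key must contain {G, N}.
{G, N}⁺ = {G, N}, which is not all of the schema, so we must add further attributes.
{E, G, N}⁺: EG→H adds H → {E, G, H, N}. Minimal: {G, N}⁺ = {G, N}; {E, N}⁺ = {E, N}; {E, G}⁺ = {E, G, H} — none reach the full schema.
{G, H, N}⁺: GHN→E adds E → {E, G, H, N}. Minimal: {H, N}⁺ = {H, N}; {G, N}⁺ = {G, N}; {G, H}⁺ = {G, H} — none reach the full schema.
Any other superkey contains one of these as a subset, so there are no further candidate keys.

{E, G, N}, {G, H, N}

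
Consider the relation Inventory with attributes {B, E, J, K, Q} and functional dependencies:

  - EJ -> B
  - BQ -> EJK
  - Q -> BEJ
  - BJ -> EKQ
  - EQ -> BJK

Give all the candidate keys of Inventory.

{Q}⁺: Q→BEJ adds B, E, J; BJ→EKQ adds K → {B, E, J, K, Q}.
{B, J}⁺: BJ→EKQ adds E, K, Q → {B, E, J, K, Q}. Minimal: {J}⁺ = {J}; {B}⁺ = {B} — none reach the full schema.
{E, J}⁺: EJ→B adds B; BJ→EKQ adds K, Q → {B, E, J, K, Q}. Minimal: {J}⁺ = {J}; {E}⁺ = {E} — none reach the full schema.

Q, BJ, EJ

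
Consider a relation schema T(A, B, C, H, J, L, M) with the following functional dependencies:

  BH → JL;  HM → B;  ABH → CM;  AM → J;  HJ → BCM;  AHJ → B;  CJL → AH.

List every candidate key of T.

{B, H}, {H, J}, {H, M}, {C, J, L}, {A, C, L, M}

{B, H}⁺: BH→JL adds J, L; HJ→BCM adds C, M; CJL→AH adds A → {A, B, C, H, J, L, M}.
{H, J}⁺: HJ→BCM adds B, C, M; BH→JL adds L; CJL→AH adds A → {A, B, C, H, J, L, M}.
{H, M}⁺: HM→B adds B; BH→JL adds J, L; HJ→BCM adds C; CJL→AH adds A → {A, B, C, H, J, L, M}.
{C, J, L}⁺: CJL→AH adds A, H; HJ→BCM adds B, M → {A, B, C, H, J, L, M}.
{A, C, L, M}⁺: AM→J adds J; CJL→AH adds H; HM→B adds B → {A, B, C, H, J, L, M}.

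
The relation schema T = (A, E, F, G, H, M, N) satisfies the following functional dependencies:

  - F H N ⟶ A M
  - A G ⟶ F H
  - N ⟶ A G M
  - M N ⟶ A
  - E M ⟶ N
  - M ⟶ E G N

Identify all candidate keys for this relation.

{M}⁺: M→EGN adds E, G, N; N→AGM adds A; AG→FH adds F, H → {A, E, F, G, H, M, N}.
{N}⁺: N→AGM adds A, G, M; M→EGN adds E; AG→FH adds F, H → {A, E, F, G, H, M, N}.
Any other superkey contains one of these as a subset, so there are no further candidate keys.

M, N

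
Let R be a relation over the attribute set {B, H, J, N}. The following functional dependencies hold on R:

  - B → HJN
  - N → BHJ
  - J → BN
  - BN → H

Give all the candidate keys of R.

{B}, {J}, {N}

{B}⁺: B→HJN adds H, J, N → {B, H, J, N}.
{J}⁺: J→BN adds B, N; BN→H adds H → {B, H, J, N}.
{N}⁺: N→BHJ adds B, H, J → {B, H, J, N}.
Any other superkey contains one of these as a subset, so there are no further candidate keys.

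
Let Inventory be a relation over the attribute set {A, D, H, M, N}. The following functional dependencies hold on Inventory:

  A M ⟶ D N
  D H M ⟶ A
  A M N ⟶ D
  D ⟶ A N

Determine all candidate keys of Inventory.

{A, H, M}; {D, H, M}

Attributes H, M never appear on any right-hand side, so every candidate key must contain {H, M}.
{H, M}⁺ = {H, M}, which is not all of the schema, so we must add further attributes.
{A, H, M}⁺: AM→DN adds D, N → {A, D, H, M, N}.
{D, H, M}⁺: DHM→A adds A; D→AN adds N → {A, D, H, M, N}.
Any other superkey contains one of these as a subset, so there are no further candidate keys.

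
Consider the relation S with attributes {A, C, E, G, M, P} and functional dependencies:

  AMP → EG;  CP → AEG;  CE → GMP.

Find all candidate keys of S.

Attribute C never appears on the right-hand side of any dependency, so C must belong to every candidate key.
{C}⁺ = {C}, which is not all of the schema, so we must add further attributes.
{C, E}⁺: CE→GMP adds G, M, P; CP→AEG adds A → {A, C, E, G, M, P}.
{C, P}⁺: CP→AEG adds A, E, G; CE→GMP adds M → {A, C, E, G, M, P}.
Any other superkey contains one of these as a subset, so there are no further candidate keys.

(C, E), (C, P)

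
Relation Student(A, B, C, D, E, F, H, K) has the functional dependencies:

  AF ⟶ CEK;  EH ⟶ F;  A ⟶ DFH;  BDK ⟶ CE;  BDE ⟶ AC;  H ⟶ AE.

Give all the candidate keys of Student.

(A, B), (B, H), (B, D, E), (B, D, K)

Attribute B never appears on the right-hand side of any dependency, so B must belong to every candidate key.
{B}⁺ = {B}, which is not all of the schema, so we must add further attributes.
{A, B}⁺: A→DFH adds D, F, H; H→AE adds E; AF→CEK adds C, K → {A, B, C, D, E, F, H, K}. Minimal: {B}⁺ = {B}; {A}⁺ = {A, C, D, E, F, H, K} — none reach the full schema.
{B, H}⁺: H→AE adds A, E; EH→F adds F; A→DFH adds D; BDE→AC adds C; AF→CEK adds K → {A, B, C, D, E, F, H, K}. Minimal: {H}⁺ = {A, C, D, E, F, H, K}; {B}⁺ = {B} — none reach the full schema.
{B, D, E}⁺: BDE→AC adds A, C; A→DFH adds F, H; AF→CEK adds K → {A, B, C, D, E, F, H, K}. Minimal: {D, E}⁺ = {D, E}; {B, E}⁺ = {B, E}; {B, D}⁺ = {B, D} — none reach the full schema.
{B, D, K}⁺: BDK→CE adds C, E; BDE→AC adds A; A→DFH adds F, H → {A, B, C, D, E, F, H, K}. Minimal: {D, K}⁺ = {D, K}; {B, K}⁺ = {B, K}; {B, D}⁺ = {B, D} — none reach the full schema.
Any other superkey contains one of these as a subset, so there are no further candidate keys.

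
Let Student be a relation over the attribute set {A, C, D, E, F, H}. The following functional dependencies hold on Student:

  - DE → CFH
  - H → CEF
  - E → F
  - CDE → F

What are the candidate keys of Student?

Attributes A, D never appear on any right-hand side, so every candidate key must contain {A, D}.
{A, D}⁺ = {A, D}, which is not all of the schema, so we must add further attributes.
{A, D, E}⁺: DE→CFH adds C, F, H → {A, C, D, E, F, H}. Minimal: {D, E}⁺ = {C, D, E, F, H}; {A, E}⁺ = {A, E, F}; {A, D}⁺ = {A, D} — none reach the full schema.
{A, D, H}⁺: H→CEF adds C, E, F → {A, C, D, E, F, H}. Minimal: {D, H}⁺ = {C, D, E, F, H}; {A, H}⁺ = {A, C, E, F, H}; {A, D}⁺ = {A, D} — none reach the full schema.
Any other superkey contains one of these as a subset, so there are no further candidate keys.

(A, D, E), (A, D, H)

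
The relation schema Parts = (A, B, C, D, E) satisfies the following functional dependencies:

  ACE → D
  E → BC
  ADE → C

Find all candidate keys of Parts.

AE

Attributes A, E never appear on any right-hand side, so every candidate key must contain {A, E}.
{A, E}⁺ = {A, B, C, D, E}, which is all of the schema, so {A, E} is the only candidate key.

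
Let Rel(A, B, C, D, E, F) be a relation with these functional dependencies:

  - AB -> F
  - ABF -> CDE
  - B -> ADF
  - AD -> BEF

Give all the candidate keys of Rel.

{B}, {A, D}

{B}⁺: B→ADF adds A, D, F; AD→BEF adds E; ABF→CDE adds C → {A, B, C, D, E, F}.
{A, D}⁺: AD→BEF adds B, E, F; ABF→CDE adds C → {A, B, C, D, E, F}. Minimal: {D}⁺ = {D}; {A}⁺ = {A} — none reach the full schema.
Any other superkey contains one of these as a subset, so there are no further candidate keys.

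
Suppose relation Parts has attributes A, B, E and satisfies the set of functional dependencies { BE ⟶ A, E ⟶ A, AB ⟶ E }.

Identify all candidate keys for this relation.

(A, B), (B, E)

{A, B}⁺: AB→E adds E → {A, B, E}.
{B, E}⁺: BE→A adds A → {A, B, E}.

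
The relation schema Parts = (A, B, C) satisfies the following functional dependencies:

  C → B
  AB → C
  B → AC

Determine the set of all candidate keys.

{B}⁺: B→AC adds A, C → {A, B, C}.
{C}⁺: C→B adds B; B→AC adds A → {A, B, C}.

B, C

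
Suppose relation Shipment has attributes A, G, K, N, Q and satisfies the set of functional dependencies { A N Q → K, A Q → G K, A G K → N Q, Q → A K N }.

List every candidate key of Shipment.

{Q}⁺: Q→AKN adds A, K, N; AQ→GK adds G → {A, G, K, N, Q}.
{A, G, K}⁺: AGK→NQ adds N, Q → {A, G, K, N, Q}. Minimal: {G, K}⁺ = {G, K}; {A, K}⁺ = {A, K}; {A, G}⁺ = {A, G} — none reach the full schema.
Any other superkey contains one of these as a subset, so there are no further candidate keys.

Q, AGK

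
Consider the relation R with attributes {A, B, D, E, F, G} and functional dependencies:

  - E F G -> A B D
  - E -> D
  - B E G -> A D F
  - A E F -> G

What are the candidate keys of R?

Attribute E never appears on the right-hand side of any dependency, so E must belong to every candidate key.
{E}⁺ = {D, E}, which is not all of the schema, so we must add further attributes.
{A, E, F}⁺: E→D adds D; AEF→G adds G; EFG→ABD adds B → {A, B, D, E, F, G}. Minimal: {E, F}⁺ = {D, E, F}; {A, F}⁺ = {A, F}; {A, E}⁺ = {A, D, E} — none reach the full schema.
{B, E, G}⁺: E→D adds D; BEG→ADF adds A, F → {A, B, D, E, F, G}. Minimal: {E, G}⁺ = {D, E, G}; {B, G}⁺ = {B, G}; {B, E}⁺ = {B, D, E} — none reach the full schema.
{E, F, G}⁺: EFG→ABD adds A, B, D → {A, B, D, E, F, G}. Minimal: {F, G}⁺ = {F, G}; {E, G}⁺ = {D, E, G}; {E, F}⁺ = {D, E, F} — none reach the full schema.
Any other superkey contains one of these as a subset, so there are no further candidate keys.

{A, E, F}, {B, E, G}, {E, F, G}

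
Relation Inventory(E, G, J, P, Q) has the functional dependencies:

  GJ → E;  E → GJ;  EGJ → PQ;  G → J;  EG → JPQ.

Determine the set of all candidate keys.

{E}⁺: E→GJ adds G, J; EGJ→PQ adds P, Q → {E, G, J, P, Q}.
{G}⁺: G→J adds J; GJ→E adds E; EGJ→PQ adds P, Q → {E, G, J, P, Q}.
Any other superkey contains one of these as a subset, so there are no further candidate keys.

(E), (G)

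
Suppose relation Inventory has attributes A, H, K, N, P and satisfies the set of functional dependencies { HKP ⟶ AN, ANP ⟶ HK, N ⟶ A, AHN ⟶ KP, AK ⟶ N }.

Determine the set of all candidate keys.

HN, NP, AHK, AKP, HKP

{H, N}⁺: N→A adds A; AHN→KP adds K, P → {A, H, K, N, P}.
{N, P}⁺: N→A adds A; ANP→HK adds H, K → {A, H, K, N, P}.
{A, H, K}⁺: AK→N adds N; AHN→KP adds P → {A, H, K, N, P}.
{A, K, P}⁺: AK→N adds N; ANP→HK adds H → {A, H, K, N, P}.
{H, K, P}⁺: HKP→AN adds A, N → {A, H, K, N, P}.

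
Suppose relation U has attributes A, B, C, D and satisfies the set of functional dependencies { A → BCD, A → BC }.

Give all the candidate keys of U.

Attribute A never appears on the right-hand side of any dependency, so A must belong to every candidate key.
{A}⁺ = {A, B, C, D}, which is all of the schema, so {A} is the only candidate key.

{A}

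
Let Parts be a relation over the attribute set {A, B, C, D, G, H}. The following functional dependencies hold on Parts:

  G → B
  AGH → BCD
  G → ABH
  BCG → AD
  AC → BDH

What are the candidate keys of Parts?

Attribute G never appears on the right-hand side of any dependency, so G must belong to every candidate key.
{G}⁺ = {A, B, C, D, G, H}, which is all of the schema, so {G} is the only candidate key.

{G}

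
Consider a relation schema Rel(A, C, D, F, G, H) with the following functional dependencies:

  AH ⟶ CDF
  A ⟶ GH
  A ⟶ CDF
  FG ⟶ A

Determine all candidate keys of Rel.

(A), (F, G)

{A}⁺: A→GH adds G, H; A→CDF adds C, D, F → {A, C, D, F, G, H}.
{F, G}⁺: FG→A adds A; A→GH adds H; A→CDF adds C, D → {A, C, D, F, G, H}.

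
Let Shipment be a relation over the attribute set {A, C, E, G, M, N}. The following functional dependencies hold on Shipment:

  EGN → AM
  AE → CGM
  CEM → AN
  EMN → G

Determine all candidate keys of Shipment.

Attribute E never appears on the right-hand side of any dependency, so E must belong to every candidate key.
{E}⁺ = {E}, which is not all of the schema, so we must add further attributes.
{A, E}⁺: AE→CGM adds C, G, M; CEM→AN adds N → {A, C, E, G, M, N}. Minimal: {E}⁺ = {E}; {A}⁺ = {A} — none reach the full schema.
{C, E, M}⁺: CEM→AN adds A, N; EMN→G adds G → {A, C, E, G, M, N}. Minimal: {E, M}⁺ = {E, M}; {C, M}⁺ = {C, M}; {C, E}⁺ = {C, E} — none reach the full schema.
{E, G, N}⁺: EGN→AM adds A, M; AE→CGM adds C → {A, C, E, G, M, N}. Minimal: {G, N}⁺ = {G, N}; {E, N}⁺ = {E, N}; {E, G}⁺ = {E, G} — none reach the full schema.
{E, M, N}⁺: EMN→G adds G; EGN→AM adds A; AE→CGM adds C → {A, C, E, G, M, N}. Minimal: {M, N}⁺ = {M, N}; {E, N}⁺ = {E, N}; {E, M}⁺ = {E, M} — none reach the full schema.

AE, CEM, EGN, EMN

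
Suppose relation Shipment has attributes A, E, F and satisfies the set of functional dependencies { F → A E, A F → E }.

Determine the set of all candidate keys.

{F}⁺: F→AE adds A, E → {A, E, F}.

(F)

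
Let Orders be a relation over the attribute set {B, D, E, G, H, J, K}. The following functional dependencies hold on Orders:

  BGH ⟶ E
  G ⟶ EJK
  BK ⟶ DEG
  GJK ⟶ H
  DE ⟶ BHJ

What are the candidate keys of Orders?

{B, G}⁺: G→EJK adds E, J, K; BK→DEG adds D; GJK→H adds H → {B, D, E, G, H, J, K}.
{B, K}⁺: BK→DEG adds D, E, G; DE→BHJ adds H, J → {B, D, E, G, H, J, K}.
{D, G}⁺: G→EJK adds E, J, K; GJK→H adds H; DE→BHJ adds B → {B, D, E, G, H, J, K}.
{D, E, K}⁺: DE→BHJ adds B, H, J; BK→DEG adds G → {B, D, E, G, H, J, K}.
Any other superkey contains one of these as a subset, so there are no further candidate keys.

{B, G}, {B, K}, {D, G}, {D, E, K}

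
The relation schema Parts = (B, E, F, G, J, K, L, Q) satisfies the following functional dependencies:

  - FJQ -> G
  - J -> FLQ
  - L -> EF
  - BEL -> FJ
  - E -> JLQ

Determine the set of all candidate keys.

Attributes B, K never appear on any right-hand side, so every candidate key must contain {B, K}.
{B, K}⁺ = {B, K}, which is not all of the schema, so we must add further attributes.
{B, E, K}⁺: E→JLQ adds J, L, Q; J→FLQ adds F; FJQ→G adds G → {B, E, F, G, J, K, L, Q}. Minimal: {E, K}⁺ = {E, F, G, J, K, L, Q}; {B, K}⁺ = {B, K}; {B, E}⁺ = {B, E, F, G, J, L, Q} — none reach the full schema.
{B, J, K}⁺: J→FLQ adds F, L, Q; L→EF adds E; FJQ→G adds G → {B, E, F, G, J, K, L, Q}. Minimal: {J, K}⁺ = {E, F, G, J, K, L, Q}; {B, K}⁺ = {B, K}; {B, J}⁺ = {B, E, F, G, J, L, Q} — none reach the full schema.
{B, K, L}⁺: L→EF adds E, F; BEL→FJ adds J; E→JLQ adds Q; FJQ→G adds G → {B, E, F, G, J, K, L, Q}. Minimal: {K, L}⁺ = {E, F, G, J, K, L, Q}; {B, L}⁺ = {B, E, F, G, J, L, Q}; {B, K}⁺ = {B, K} — none reach the full schema.

(B, E, K); (B, J, K); (B, K, L)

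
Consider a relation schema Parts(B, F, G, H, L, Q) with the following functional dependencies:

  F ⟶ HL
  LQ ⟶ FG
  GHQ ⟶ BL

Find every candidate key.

Attribute Q never appears on the right-hand side of any dependency, so Q must belong to every candidate key.
{Q}⁺ = {Q}, which is not all of the schema, so we must add further attributes.
{F, Q}⁺: F→HL adds H, L; LQ→FG adds G; GHQ→BL adds B → {B, F, G, H, L, Q}.
{L, Q}⁺: LQ→FG adds F, G; F→HL adds H; GHQ→BL adds B → {B, F, G, H, L, Q}.
{G, H, Q}⁺: GHQ→BL adds B, L; LQ→FG adds F → {B, F, G, H, L, Q}.

(F, Q), (L, Q), (G, H, Q)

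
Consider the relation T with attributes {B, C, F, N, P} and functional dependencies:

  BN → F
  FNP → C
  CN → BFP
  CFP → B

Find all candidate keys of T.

CN; BNP; FNP

Attribute N never appears on the right-hand side of any dependency, so N must belong to every candidate key.
{N}⁺ = {N}, which is not all of the schema, so we must add further attributes.
{C, N}⁺: CN→BFP adds B, F, P → {B, C, F, N, P}.
{B, N, P}⁺: BN→F adds F; FNP→C adds C → {B, C, F, N, P}.
{F, N, P}⁺: FNP→C adds C; CN→BFP adds B → {B, C, F, N, P}.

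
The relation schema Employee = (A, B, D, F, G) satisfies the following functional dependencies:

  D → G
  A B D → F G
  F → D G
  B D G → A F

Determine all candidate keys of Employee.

BD; BF

Attribute B never appears on the right-hand side of any dependency, so B must belong to every candidate key.
{B}⁺ = {B}, which is not all of the schema, so we must add further attributes.
{B, D}⁺: D→G adds G; BDG→AF adds A, F → {A, B, D, F, G}. Minimal: {D}⁺ = {D, G}; {B}⁺ = {B} — none reach the full schema.
{B, F}⁺: F→DG adds D, G; BDG→AF adds A → {A, B, D, F, G}. Minimal: {F}⁺ = {D, F, G}; {B}⁺ = {B} — none reach the full schema.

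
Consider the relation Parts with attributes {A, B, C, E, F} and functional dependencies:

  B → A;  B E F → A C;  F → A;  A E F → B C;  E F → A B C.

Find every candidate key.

Attributes E, F never appear on any right-hand side, so every candidate key must contain {E, F}.
{E, F}⁺ = {A, B, C, E, F}, which is all of the schema, so {E, F} is the only candidate key.

(E, F)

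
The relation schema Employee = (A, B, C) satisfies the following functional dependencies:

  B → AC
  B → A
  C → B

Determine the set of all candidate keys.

{B}⁺: B→AC adds A, C → {A, B, C}.
{C}⁺: C→B adds B; B→AC adds A → {A, B, C}.

{B}, {C}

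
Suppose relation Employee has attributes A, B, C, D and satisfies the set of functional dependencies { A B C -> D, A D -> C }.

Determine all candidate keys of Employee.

ABC, ABD

Attributes A, B never appear on any right-hand side, so every candidate key must contain {A, B}.
{A, B}⁺ = {A, B}, which is not all of the schema, so we must add further attributes.
{A, B, C}⁺: ABC→D adds D → {A, B, C, D}.
{A, B, D}⁺: AD→C adds C → {A, B, C, D}.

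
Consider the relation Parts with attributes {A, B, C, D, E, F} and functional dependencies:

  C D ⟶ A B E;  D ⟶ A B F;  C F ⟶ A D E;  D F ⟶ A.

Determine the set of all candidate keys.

{C, D}, {C, F}

Attribute C never appears on the right-hand side of any dependency, so C must belong to every candidate key.
{C}⁺ = {C}, which is not all of the schema, so we must add further attributes.
{C, D}⁺: CD→ABE adds A, B, E; D→ABF adds F → {A, B, C, D, E, F}. Minimal: {D}⁺ = {A, B, D, F}; {C}⁺ = {C} — none reach the full schema.
{C, F}⁺: CF→ADE adds A, D, E; CD→ABE adds B → {A, B, C, D, E, F}. Minimal: {F}⁺ = {F}; {C}⁺ = {C} — none reach the full schema.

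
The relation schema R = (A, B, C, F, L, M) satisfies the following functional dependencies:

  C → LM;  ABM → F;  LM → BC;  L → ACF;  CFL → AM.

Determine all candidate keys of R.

{C}⁺: C→LM adds L, M; LM→BC adds B; L→ACF adds A, F → {A, B, C, F, L, M}.
{L}⁺: L→ACF adds A, C, F; CFL→AM adds M; LM→BC adds B → {A, B, C, F, L, M}.

{C}; {L}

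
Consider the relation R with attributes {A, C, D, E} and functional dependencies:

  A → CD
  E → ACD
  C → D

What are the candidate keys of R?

Attribute E never appears on the right-hand side of any dependency, so E must belong to every candidate key.
{E}⁺ = {A, C, D, E}, which is all of the schema, so {E} is the only candidate key.

E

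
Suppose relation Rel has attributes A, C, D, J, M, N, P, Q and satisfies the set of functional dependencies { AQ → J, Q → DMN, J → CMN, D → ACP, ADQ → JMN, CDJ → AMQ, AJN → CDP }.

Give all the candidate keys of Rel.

{Q}; {A, J}; {D, J}

{Q}⁺: Q→DMN adds D, M, N; D→ACP adds A, C, P; ADQ→JMN adds J → {A, C, D, J, M, N, P, Q}.
{A, J}⁺: J→CMN adds C, M, N; AJN→CDP adds D, P; CDJ→AMQ adds Q → {A, C, D, J, M, N, P, Q}.
{D, J}⁺: J→CMN adds C, M, N; D→ACP adds A, P; CDJ→AMQ adds Q → {A, C, D, J, M, N, P, Q}.
Any other superkey contains one of these as a subset, so there are no further candidate keys.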